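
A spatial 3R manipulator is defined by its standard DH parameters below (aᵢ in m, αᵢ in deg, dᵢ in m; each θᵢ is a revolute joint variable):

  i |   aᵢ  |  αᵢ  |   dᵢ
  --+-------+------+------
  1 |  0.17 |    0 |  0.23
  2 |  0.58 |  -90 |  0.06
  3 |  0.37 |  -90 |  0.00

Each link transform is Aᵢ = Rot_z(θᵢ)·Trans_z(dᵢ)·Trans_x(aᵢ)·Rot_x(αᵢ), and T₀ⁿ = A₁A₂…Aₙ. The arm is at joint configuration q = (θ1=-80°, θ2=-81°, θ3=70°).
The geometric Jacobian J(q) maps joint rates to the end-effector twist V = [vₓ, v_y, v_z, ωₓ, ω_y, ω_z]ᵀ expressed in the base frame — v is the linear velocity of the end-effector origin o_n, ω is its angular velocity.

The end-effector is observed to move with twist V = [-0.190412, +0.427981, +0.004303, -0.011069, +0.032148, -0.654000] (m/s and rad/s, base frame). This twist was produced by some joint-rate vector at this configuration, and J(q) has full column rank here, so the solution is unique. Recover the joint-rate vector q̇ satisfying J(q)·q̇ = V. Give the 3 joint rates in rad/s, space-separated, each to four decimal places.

-0.1720 -0.4820 -0.0340

o_n = [-0.6385, -0.3974, -0.0577]
J₁: ẑ×o_n = [0.3974, -0.6385, 0.0000], ω = ẑ
J2: z=[0.0000, 0.0000, 1.0000] o=[0.0295, -0.1674, 0.2300] → [0.2300, -0.6681, 0.0000, 0.0000, 0.0000, 1.0000]
J3: z=[0.3256, -0.9455, 0.0000] o=[-0.5189, -0.3562, 0.2900] → [0.3287, 0.1132, -0.1265, 0.3256, -0.9455, 0.0000]
q̇ = J⁺·V = [-0.1720, -0.4820, -0.0340]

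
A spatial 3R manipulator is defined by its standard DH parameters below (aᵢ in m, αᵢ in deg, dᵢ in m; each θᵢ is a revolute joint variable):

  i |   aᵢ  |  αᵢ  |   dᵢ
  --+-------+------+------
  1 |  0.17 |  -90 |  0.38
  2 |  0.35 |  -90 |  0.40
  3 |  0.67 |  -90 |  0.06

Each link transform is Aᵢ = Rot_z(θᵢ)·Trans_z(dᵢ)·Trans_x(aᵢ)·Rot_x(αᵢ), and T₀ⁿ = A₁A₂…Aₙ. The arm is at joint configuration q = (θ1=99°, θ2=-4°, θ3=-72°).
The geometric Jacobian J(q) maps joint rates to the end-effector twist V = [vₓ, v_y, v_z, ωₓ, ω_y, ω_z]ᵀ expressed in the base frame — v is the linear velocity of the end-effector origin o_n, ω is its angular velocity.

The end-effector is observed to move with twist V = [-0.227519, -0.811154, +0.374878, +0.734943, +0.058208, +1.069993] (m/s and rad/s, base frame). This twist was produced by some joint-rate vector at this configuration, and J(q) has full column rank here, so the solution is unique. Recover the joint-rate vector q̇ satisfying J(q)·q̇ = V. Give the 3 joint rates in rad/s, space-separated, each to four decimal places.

o_n = [-1.1386, 0.5586, 0.3590]
J₁: ẑ×o_n = [-0.5586, -1.1386, 0.0000], ω = ẑ
J2: z=[-0.9877, -0.1564, 0.0000] o=[-0.0266, 0.1679, 0.3800] → [0.0033, -0.0207, -0.5599, -0.9877, -0.1564, 0.0000]
J3: z=[-0.0109, 0.0689, -0.9976] o=[-0.4763, 0.4502, 0.4044] → [0.1051, 0.6602, 0.0444, -0.0109, 0.0689, -0.9976]
q̇ = J⁺·V = [0.2480, -0.7350, -0.8240]

0.2480 -0.7350 -0.8240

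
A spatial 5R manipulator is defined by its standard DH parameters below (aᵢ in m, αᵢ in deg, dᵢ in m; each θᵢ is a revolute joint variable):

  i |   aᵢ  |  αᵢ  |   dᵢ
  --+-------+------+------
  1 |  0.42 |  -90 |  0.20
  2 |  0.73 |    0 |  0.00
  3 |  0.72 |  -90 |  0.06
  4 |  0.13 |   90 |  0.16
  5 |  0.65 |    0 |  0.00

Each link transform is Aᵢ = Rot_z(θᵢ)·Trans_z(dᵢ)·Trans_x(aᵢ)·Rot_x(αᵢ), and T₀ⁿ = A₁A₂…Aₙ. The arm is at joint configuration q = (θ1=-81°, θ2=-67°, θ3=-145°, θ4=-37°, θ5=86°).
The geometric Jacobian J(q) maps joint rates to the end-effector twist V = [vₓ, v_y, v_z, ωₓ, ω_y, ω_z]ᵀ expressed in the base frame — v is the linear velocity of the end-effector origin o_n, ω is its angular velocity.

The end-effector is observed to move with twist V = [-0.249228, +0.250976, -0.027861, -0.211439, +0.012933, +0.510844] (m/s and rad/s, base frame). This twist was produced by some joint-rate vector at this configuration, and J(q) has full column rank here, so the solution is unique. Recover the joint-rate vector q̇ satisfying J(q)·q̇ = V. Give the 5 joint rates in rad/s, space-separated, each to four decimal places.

0.7600 -0.0960 0.1160 -0.1870 -0.2840

o_n = [0.0927, 0.4728, 1.1018]
J₁: ẑ×o_n = [-0.4728, 0.0927, 0.0000], ω = ẑ
J2: z=[0.9877, 0.1564, 0.0000] o=[0.0657, -0.4148, 0.2000] → [0.1411, -0.8907, 0.8725, 0.9877, 0.1564, 0.0000]
J3: z=[0.9877, 0.1564, 0.0000] o=[0.1103, -0.6966, 0.8720] → [0.0360, -0.2270, 1.1577, 0.9877, 0.1564, 0.0000]
J4: z=[-0.0829, 0.5234, 0.8480] o=[0.0741, -0.0841, 0.4904] → [-0.1523, 0.0665, -0.0559, -0.0829, 0.5234, 0.8480]
J5: z=[0.8686, -0.3792, 0.3189] o=[0.1243, 0.0989, 0.5711] → [-0.3205, -0.4711, 0.3129, 0.8686, -0.3792, 0.3189]
q̇ = J⁺·V = [0.7600, -0.0960, 0.1160, -0.1870, -0.2840]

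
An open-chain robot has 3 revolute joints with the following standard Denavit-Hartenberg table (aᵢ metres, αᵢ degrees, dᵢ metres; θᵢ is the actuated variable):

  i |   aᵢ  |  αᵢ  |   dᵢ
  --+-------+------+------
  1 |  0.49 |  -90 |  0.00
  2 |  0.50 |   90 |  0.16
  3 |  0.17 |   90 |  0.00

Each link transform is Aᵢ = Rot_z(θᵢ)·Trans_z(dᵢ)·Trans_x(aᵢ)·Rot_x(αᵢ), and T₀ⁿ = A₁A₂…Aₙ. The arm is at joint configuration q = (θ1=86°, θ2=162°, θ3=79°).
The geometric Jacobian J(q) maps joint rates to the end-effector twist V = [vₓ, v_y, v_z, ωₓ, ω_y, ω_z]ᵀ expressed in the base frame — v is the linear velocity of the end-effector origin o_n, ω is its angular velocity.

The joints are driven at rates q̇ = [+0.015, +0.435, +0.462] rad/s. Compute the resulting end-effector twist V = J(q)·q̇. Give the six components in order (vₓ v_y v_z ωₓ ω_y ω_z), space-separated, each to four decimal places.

o_n = [-0.3272, 0.0065, -0.1645]
J₁: ẑ×o_n = [-0.0065, -0.3272, 0.0000], ω = ẑ
J2: z=[-0.9976, 0.0698, 0.0000] o=[0.0342, 0.4888, 0.0000] → [-0.0115, -0.1641, 0.5064, -0.9976, 0.0698, 0.0000]
J3: z=[0.0216, 0.3083, -0.9511] o=[-0.1586, 0.0256, -0.1545] → [-0.0213, 0.1606, 0.0516, 0.0216, 0.3083, -0.9511]
V = J·q̇ = [-0.0149, -0.0021, 0.2441, -0.4240, 0.1728, -0.4244]

-0.0149 -0.0021 0.2441 -0.4240 0.1728 -0.4244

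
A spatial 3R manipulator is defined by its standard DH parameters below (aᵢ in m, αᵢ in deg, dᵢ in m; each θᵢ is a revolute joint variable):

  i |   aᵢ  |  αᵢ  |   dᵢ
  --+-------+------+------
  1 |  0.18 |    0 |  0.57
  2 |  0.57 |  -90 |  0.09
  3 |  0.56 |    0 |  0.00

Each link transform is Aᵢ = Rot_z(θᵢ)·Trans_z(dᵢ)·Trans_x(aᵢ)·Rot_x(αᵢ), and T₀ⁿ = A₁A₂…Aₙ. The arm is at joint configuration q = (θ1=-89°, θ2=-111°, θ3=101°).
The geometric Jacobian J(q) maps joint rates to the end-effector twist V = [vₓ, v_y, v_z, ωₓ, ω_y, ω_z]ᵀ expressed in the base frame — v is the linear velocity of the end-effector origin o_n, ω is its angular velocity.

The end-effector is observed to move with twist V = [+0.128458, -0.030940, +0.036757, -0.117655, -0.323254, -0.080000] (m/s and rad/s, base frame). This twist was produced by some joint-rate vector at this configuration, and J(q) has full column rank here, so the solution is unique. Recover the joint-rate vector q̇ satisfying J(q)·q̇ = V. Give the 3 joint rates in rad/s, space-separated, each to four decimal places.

o_n = [-0.4321, -0.0216, 0.1103]
J₁: ẑ×o_n = [0.0216, -0.4321, 0.0000], ω = ẑ
J2: z=[0.0000, 0.0000, 1.0000] o=[0.0031, -0.1800, 0.5700] → [-0.1584, -0.4352, 0.0000, 0.0000, 0.0000, 1.0000]
J3: z=[-0.3420, -0.9397, 0.0000] o=[-0.5325, 0.0150, 0.6600] → [0.5166, -0.1880, 0.1069, -0.3420, -0.9397, 0.0000]
q̇ = J⁺·V = [-0.3440, 0.2640, 0.3440]

-0.3440 0.2640 0.3440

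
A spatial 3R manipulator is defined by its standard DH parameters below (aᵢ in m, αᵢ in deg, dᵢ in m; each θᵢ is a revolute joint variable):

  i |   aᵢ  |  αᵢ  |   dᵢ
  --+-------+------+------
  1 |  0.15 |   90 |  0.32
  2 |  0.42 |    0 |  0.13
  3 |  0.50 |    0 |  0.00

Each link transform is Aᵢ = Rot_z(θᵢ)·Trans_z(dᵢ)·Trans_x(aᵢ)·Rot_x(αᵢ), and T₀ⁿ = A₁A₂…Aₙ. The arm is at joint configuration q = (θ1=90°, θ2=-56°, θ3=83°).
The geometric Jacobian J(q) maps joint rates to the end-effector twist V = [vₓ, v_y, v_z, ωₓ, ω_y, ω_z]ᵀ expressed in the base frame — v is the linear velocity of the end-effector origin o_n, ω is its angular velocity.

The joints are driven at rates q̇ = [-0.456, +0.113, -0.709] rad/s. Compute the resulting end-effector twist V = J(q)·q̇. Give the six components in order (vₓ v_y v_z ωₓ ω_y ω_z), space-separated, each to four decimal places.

o_n = [0.1300, 0.8304, 0.1988]
J₁: ẑ×o_n = [-0.8304, 0.1300, 0.0000], ω = ẑ
J2: z=[1.0000, -0.0000, 0.0000] o=[0.0000, 0.1500, 0.3200] → [-0.0000, 0.1212, 0.6804, 1.0000, -0.0000, 0.0000]
J3: z=[1.0000, -0.0000, 0.0000] o=[0.1300, 0.3849, -0.0282] → [-0.0000, -0.2270, 0.4455, 1.0000, -0.0000, 0.0000]
V = J·q̇ = [0.3786, 0.1154, -0.2390, -0.5960, 0.0000, -0.4560]

0.3786 0.1154 -0.2390 -0.5960 0.0000 -0.4560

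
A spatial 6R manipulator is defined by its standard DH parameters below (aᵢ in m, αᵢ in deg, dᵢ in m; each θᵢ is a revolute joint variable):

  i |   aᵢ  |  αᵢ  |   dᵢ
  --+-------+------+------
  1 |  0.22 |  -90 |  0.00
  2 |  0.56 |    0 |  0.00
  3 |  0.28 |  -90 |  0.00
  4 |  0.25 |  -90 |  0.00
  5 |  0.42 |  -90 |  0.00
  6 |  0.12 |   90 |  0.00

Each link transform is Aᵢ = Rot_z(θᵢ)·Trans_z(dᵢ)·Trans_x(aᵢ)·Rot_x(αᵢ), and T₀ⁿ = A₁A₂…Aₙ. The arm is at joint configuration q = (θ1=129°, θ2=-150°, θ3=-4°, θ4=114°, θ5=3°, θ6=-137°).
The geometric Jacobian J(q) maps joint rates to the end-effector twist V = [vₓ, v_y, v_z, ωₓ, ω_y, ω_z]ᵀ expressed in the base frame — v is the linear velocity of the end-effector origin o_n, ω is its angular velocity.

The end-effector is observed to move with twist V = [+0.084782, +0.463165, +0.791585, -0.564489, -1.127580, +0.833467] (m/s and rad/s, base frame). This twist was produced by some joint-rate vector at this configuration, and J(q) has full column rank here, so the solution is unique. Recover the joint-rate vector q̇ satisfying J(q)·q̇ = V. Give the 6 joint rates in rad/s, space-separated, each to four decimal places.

o_n = [0.5410, 0.1236, 0.2506]
J₁: ẑ×o_n = [-0.1236, 0.5410, 0.0000], ω = ẑ
J2: z=[-0.7771, -0.6293, 0.0000] o=[-0.1385, 0.1710, 0.0000] → [-0.1577, 0.1948, 0.4644, -0.7771, -0.6293, 0.0000]
J3: z=[-0.7771, -0.6293, 0.0000] o=[0.1668, -0.2059, 0.2800] → [0.0185, -0.0228, -0.0206, -0.7771, -0.6293, 0.0000]
J4: z=[-0.2759, 0.3407, 0.8988] o=[0.3251, -0.4015, 0.4027] → [-0.5238, 0.1520, -0.2184, -0.2759, 0.3407, 0.8988]
J5: z=[-0.8328, 0.3821, -0.4005] o=[0.4451, -0.1867, 0.3582] → [0.0832, -0.1280, -0.2951, -0.8328, 0.3821, -0.4005]
J6: z=[0.2504, -0.3852, -0.8882] o=[0.6524, 0.1661, 0.2636] → [-0.0327, 0.1023, -0.0536, 0.2504, -0.3852, -0.8882]
q̇ = J⁺·V = [0.6770, 0.9680, 0.4520, -0.6570, -0.6010, -0.5700]

0.6770 0.9680 0.4520 -0.6570 -0.6010 -0.5700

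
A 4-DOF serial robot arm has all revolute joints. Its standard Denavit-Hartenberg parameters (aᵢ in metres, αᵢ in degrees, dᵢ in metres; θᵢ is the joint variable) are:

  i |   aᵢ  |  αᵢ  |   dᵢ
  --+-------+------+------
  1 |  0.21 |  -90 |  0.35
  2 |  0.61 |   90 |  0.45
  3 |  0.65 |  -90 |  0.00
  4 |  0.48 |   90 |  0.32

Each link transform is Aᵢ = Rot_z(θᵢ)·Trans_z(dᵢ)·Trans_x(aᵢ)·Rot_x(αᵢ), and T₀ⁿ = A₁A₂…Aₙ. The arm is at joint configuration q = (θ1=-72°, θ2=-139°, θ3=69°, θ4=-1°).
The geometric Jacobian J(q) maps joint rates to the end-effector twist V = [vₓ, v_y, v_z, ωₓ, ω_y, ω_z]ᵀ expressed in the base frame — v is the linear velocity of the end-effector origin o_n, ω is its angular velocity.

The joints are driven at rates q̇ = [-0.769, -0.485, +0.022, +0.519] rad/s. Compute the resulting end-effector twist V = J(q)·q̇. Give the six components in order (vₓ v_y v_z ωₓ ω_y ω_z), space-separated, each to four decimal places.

0.6233 -1.0616 -0.0927 -0.1758 -0.4265 -1.1035

o_n = [1.4365, 0.8200, 0.8135]
J₁: ẑ×o_n = [-0.8200, 1.4365, 0.0000], ω = ẑ
J2: z=[0.9511, 0.3090, 0.0000] o=[0.0649, -0.1997, 0.3500] → [0.1432, -0.4408, 0.5460, 0.9511, 0.3090, 0.0000]
J3: z=[-0.2027, 0.6239, -0.7547] o=[0.3506, 0.3772, 0.7502] → [0.3737, -0.8067, -0.7673, -0.2027, 0.6239, -0.7547]
J4: z=[0.5586, -0.5594, -0.6125] o=[0.8734, 0.7319, 0.9030] → [0.1040, -0.2949, 0.3642, 0.5586, -0.5594, -0.6125]
V = J·q̇ = [0.6233, -1.0616, -0.0927, -0.1758, -0.4265, -1.1035]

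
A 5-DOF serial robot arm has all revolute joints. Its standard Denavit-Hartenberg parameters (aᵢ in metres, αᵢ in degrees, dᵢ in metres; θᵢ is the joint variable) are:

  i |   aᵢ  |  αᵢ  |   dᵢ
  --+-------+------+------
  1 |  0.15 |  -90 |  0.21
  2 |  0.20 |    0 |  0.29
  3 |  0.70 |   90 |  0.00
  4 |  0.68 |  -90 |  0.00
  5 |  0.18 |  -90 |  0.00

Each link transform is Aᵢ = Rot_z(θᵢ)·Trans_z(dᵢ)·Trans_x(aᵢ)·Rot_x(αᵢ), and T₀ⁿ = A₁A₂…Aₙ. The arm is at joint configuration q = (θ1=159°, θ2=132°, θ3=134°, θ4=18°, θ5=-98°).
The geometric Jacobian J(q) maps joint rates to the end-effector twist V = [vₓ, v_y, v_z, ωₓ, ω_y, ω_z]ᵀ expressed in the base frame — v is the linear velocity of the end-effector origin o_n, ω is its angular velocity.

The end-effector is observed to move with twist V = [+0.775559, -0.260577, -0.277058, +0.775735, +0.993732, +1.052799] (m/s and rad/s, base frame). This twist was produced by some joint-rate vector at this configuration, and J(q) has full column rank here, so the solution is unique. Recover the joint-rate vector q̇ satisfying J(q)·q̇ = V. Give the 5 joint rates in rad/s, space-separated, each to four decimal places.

0.7920 0.2710 -0.5970 0.3490 -0.9250

o_n = [0.0606, -0.5507, 1.3686]
J₁: ẑ×o_n = [0.5507, 0.0606, -0.0000], ω = ẑ
J2: z=[-0.3584, -0.9336, 0.0000] o=[-0.1400, 0.0538, 0.2100] → [-1.0817, 0.4152, 0.4039, -0.3584, -0.9336, 0.0000]
J3: z=[-0.3584, -0.9336, 0.0000] o=[-0.1190, -0.2649, 0.0614] → [-1.2204, 0.4685, 0.2701, -0.3584, -0.9336, 0.0000]
J4: z=[0.9313, -0.3575, -0.0698] o=[-0.0734, -0.2824, 0.7597] → [-0.2364, -0.5765, -0.2019, 0.9313, -0.3575, -0.0698]
J5: z=[-0.3610, -0.8802, -0.3083] o=[-0.1066, -0.4948, 1.4048] → [0.0146, -0.0646, 0.1674, -0.3610, -0.8802, -0.3083]
q̇ = J⁺·V = [0.7920, 0.2710, -0.5970, 0.3490, -0.9250]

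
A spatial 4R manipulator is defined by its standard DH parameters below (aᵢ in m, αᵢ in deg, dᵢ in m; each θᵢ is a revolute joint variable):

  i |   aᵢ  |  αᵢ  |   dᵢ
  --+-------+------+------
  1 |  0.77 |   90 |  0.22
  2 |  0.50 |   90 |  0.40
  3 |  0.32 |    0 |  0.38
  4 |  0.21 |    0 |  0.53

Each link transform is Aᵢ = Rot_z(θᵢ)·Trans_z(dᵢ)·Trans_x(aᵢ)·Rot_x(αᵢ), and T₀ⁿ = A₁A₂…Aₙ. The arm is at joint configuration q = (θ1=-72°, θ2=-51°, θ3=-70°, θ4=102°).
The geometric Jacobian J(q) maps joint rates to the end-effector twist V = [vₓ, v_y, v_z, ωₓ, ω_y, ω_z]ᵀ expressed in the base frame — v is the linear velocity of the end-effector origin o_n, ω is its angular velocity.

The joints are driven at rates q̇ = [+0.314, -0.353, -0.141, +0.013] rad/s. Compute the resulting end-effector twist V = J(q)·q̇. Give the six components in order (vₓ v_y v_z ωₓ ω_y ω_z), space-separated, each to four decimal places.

o_n = [-0.0277, -0.5962, -0.9647]
J₁: ẑ×o_n = [0.5962, -0.0277, 0.0000], ω = ẑ
J2: z=[-0.9511, -0.3090, 0.0000] o=[0.2379, -0.7323, 0.2200] → [0.3661, -1.1267, -0.2116, -0.9511, -0.3090, 0.0000]
J3: z=[-0.2402, 0.7391, -0.6293] o=[-0.0452, -1.1552, -0.1686] → [-0.2366, -0.2022, -0.1472, -0.2402, 0.7391, -0.6293]
J4: z=[-0.2402, 0.7391, -0.6293] o=[0.1708, -0.8469, -0.4928] → [-0.1910, 0.0116, 0.0865, -0.2402, 0.7391, -0.6293]
V = J·q̇ = [0.0888, 0.4177, 0.0966, 0.3665, 0.0145, 0.3946]

0.0888 0.4177 0.0966 0.3665 0.0145 0.3946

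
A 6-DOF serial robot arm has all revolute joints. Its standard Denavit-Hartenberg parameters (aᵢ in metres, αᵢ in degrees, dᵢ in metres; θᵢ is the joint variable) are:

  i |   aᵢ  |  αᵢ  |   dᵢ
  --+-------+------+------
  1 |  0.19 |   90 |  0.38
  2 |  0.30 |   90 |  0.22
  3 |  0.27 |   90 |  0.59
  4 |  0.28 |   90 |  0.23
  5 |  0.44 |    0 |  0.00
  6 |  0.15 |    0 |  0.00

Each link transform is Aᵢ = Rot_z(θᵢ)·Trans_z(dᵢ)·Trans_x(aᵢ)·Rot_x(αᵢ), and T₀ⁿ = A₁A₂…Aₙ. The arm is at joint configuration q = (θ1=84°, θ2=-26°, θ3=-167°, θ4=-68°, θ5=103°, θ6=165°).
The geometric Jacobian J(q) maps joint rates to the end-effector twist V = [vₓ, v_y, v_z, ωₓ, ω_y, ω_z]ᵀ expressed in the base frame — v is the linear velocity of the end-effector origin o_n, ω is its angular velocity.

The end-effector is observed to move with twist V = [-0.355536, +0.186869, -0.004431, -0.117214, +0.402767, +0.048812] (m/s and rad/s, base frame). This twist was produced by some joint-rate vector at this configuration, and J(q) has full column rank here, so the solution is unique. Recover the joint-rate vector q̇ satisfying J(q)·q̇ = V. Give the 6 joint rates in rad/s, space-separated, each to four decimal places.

0.9580 -0.3210 0.9560 -0.0100 0.9270 -0.1020

o_n = [0.6237, -0.1908, 0.0583]
J₁: ẑ×o_n = [0.1908, 0.6237, -0.0000], ω = ẑ
J2: z=[0.9945, -0.1045, 0.0000] o=[0.0199, 0.1890, 0.3800] → [0.0336, 0.3199, -0.3146, 0.9945, -0.1045, 0.0000]
J3: z=[-0.0458, -0.4360, -0.8988] o=[0.2668, 0.4341, 0.2485] → [-0.4788, -0.3295, 0.1842, -0.0458, -0.4360, -0.8988]
J4: z=[0.9479, -0.3029, 0.0986] o=[0.1547, -0.0519, -0.1665] → [-0.0544, -0.1668, 0.0104, 0.9479, -0.3029, 0.0986]
J5: z=[0.3095, 0.9491, -0.0593] o=[0.3515, -0.0973, 0.1343] → [-0.0777, 0.0074, -0.2872, 0.3095, 0.9491, -0.0593]
J6: z=[0.3095, 0.9491, -0.0593] o=[0.7654, -0.2357, 0.0783] → [-0.0163, 0.0146, 0.1484, 0.3095, 0.9491, -0.0593]
q̇ = J⁺·V = [0.9580, -0.3210, 0.9560, -0.0100, 0.9270, -0.1020]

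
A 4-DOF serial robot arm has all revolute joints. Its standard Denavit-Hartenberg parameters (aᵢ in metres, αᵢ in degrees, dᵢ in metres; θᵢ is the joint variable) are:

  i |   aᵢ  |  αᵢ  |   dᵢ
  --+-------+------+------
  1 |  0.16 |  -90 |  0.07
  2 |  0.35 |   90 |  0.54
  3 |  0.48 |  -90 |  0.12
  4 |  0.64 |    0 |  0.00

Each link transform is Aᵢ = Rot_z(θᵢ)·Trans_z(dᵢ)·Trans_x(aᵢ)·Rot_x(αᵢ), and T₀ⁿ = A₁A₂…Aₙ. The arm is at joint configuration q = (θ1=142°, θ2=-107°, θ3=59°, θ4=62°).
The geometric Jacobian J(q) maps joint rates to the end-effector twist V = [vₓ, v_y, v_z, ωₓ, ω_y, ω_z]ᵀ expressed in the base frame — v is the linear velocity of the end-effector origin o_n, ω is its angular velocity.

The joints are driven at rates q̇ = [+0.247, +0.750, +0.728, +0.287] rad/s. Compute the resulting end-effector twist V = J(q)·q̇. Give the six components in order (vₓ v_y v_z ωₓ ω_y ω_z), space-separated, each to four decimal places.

-0.6132 0.1695 -0.6747 -0.0608 -1.0918 -0.2011

o_n = [-1.0326, -0.7275, 0.9192]
J₁: ẑ×o_n = [0.7275, -1.0326, 0.0000], ω = ẑ
J2: z=[-0.6157, -0.7880, 0.0000] o=[-0.1261, 0.0985, 0.0700] → [-0.6692, 0.5228, -0.2058, -0.6157, -0.7880, 0.0000]
J3: z=[0.7536, -0.5888, -0.2924] o=[-0.3779, -0.3900, 0.4047] → [-0.4016, -0.1963, -0.6398, 0.7536, -0.5888, -0.2924]
J4: z=[-0.5146, -0.2516, -0.8197] o=[-0.4838, -0.8294, 0.6060] → [0.0047, 0.6110, -0.1905, -0.5146, -0.2516, -0.8197]
V = J·q̇ = [-0.6132, 0.1695, -0.6747, -0.0608, -1.0918, -0.2011]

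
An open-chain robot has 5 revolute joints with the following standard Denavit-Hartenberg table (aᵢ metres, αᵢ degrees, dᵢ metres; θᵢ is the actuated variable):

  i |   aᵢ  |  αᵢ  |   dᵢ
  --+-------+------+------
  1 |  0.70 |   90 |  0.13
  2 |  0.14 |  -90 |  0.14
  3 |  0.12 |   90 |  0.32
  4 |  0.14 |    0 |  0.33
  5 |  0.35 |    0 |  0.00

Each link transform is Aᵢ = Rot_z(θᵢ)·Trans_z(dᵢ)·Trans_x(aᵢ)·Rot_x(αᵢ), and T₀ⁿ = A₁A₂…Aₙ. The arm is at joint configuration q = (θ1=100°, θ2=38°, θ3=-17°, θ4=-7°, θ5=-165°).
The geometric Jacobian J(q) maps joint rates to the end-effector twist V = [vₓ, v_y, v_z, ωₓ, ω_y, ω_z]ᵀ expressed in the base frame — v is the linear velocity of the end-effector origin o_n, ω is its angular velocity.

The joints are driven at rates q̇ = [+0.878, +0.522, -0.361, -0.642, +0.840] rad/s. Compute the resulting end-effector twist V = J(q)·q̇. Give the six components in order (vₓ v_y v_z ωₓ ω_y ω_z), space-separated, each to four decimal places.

o_n = [0.3346, 0.5786, 0.3055]
J₁: ẑ×o_n = [-0.5786, 0.3346, 0.0000], ω = ẑ
J2: z=[0.9848, 0.1736, 0.0000] o=[-0.1216, 0.6894, 0.1300] → [0.0305, -0.1729, -0.1883, 0.9848, 0.1736, 0.0000]
J3: z=[0.1069, -0.6063, 0.7880] o=[-0.0028, 0.8223, 0.2162] → [0.1379, 0.2563, 0.1785, 0.1069, -0.6063, 0.7880]
J4: z=[0.9818, -0.0608, -0.1800] o=[0.0502, 0.7235, 0.5390] → [-0.0119, 0.1780, -0.1249, 0.9818, -0.0608, -0.1800]
J5: z=[0.9818, -0.0608, -0.1800] o=[0.3942, 0.8239, 0.5480] → [-0.0294, 0.2488, -0.2444, 0.9818, -0.0608, -0.1800]
V = J·q̇ = [-0.5590, 0.2056, -0.2879, 0.6699, 0.2975, 0.5579]

-0.5590 0.2056 -0.2879 0.6699 0.2975 0.5579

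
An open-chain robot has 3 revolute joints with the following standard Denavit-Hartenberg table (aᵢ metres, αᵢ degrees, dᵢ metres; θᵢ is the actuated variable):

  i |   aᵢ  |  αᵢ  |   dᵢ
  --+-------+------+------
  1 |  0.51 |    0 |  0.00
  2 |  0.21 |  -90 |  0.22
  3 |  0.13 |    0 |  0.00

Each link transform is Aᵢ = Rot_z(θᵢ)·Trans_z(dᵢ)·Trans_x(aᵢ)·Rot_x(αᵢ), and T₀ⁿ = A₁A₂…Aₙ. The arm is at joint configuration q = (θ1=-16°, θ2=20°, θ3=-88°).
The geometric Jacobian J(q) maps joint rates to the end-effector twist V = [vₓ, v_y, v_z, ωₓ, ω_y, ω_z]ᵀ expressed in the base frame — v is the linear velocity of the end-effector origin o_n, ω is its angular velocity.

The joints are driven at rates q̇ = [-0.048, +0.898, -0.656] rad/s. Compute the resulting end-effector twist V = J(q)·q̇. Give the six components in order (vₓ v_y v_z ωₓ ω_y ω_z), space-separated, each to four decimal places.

-0.1045 0.1524 0.0030 0.0458 -0.6544 0.8500

o_n = [0.7043, -0.1256, 0.3499]
J₁: ẑ×o_n = [0.1256, 0.7043, -0.0000], ω = ẑ
J2: z=[0.0000, 0.0000, 1.0000] o=[0.4902, -0.1406, 0.0000] → [-0.0150, 0.2140, 0.0000, 0.0000, 0.0000, 1.0000]
J3: z=[-0.0698, 0.9976, 0.0000] o=[0.6997, -0.1259, 0.2200] → [0.1296, 0.0091, -0.0045, -0.0698, 0.9976, 0.0000]
V = J·q̇ = [-0.1045, 0.1524, 0.0030, 0.0458, -0.6544, 0.8500]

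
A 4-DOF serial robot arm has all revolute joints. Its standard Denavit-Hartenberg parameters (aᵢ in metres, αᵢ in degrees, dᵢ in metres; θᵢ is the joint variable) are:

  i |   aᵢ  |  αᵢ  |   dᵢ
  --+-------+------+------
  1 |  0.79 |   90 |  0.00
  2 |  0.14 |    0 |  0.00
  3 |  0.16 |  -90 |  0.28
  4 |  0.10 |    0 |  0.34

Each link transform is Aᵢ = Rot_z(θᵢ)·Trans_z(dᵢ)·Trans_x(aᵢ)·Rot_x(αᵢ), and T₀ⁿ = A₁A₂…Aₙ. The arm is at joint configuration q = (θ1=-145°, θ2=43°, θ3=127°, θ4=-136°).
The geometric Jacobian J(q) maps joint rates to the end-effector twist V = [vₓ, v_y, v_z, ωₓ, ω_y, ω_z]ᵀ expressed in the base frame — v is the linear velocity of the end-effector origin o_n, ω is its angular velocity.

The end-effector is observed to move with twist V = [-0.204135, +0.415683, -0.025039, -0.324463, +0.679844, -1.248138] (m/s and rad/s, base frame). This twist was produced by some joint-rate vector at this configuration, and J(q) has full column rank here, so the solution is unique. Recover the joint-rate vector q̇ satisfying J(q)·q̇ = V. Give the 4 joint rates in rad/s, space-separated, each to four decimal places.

o_n = [-0.8120, -0.1420, -0.2241]
J₁: ẑ×o_n = [0.1420, -0.8120, 0.0000], ω = ẑ
J2: z=[-0.5736, 0.8192, 0.0000] o=[-0.6471, -0.4531, 0.0000] → [-0.1835, -0.1285, -0.0434, -0.5736, 0.8192, 0.0000]
J3: z=[-0.5736, 0.8192, 0.0000] o=[-0.7310, -0.5119, 0.0955] → [-0.2618, -0.1833, -0.1458, -0.5736, 0.8192, 0.0000]
J4: z=[0.1422, 0.0996, -0.9848] o=[-0.7625, -0.1921, 0.1233] → [0.0148, 0.0982, 0.0121, 0.1422, 0.0996, -0.9848]
q̇ = J⁺·V = [-0.5440, 0.7290, 0.0140, 0.7150]

-0.5440 0.7290 0.0140 0.7150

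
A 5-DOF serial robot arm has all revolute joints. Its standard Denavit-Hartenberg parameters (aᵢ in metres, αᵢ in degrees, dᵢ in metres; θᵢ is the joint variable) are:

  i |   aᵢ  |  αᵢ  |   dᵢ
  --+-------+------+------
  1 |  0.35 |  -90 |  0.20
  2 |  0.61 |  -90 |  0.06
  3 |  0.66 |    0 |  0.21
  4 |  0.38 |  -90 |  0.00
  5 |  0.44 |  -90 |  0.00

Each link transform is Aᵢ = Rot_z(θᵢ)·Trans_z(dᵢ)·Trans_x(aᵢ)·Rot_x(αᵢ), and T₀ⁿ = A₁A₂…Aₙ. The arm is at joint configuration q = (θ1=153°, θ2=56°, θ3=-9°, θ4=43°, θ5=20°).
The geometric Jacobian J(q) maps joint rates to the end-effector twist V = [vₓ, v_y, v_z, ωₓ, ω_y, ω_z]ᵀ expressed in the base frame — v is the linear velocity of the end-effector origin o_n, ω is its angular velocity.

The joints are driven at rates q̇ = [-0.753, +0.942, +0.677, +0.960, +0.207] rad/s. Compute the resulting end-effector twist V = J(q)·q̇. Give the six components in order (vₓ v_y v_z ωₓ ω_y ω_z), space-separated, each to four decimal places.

o_n = [-1.0970, 0.8737, -1.4248]
J₁: ẑ×o_n = [-0.8737, -1.0970, 0.0000], ω = ẑ
J2: z=[-0.4540, -0.8910, 0.0000] o=[-0.3119, 0.1589, 0.2000] → [1.4477, -0.7376, -1.0241, -0.4540, -0.8910, 0.0000]
J3: z=[0.7387, -0.3764, -0.5592] o=[-0.6430, 0.2603, -0.3057] → [0.7642, 1.0805, 0.2822, 0.7387, -0.3764, -0.5592]
J4: z=[0.7387, -0.3764, -0.5592] o=[-0.8596, 0.2548, -0.9636] → [0.5197, 0.4735, 0.3678, 0.7387, -0.3764, -0.5592]
J5: z=[0.6550, 0.5967, 0.4636] o=[-0.9201, 0.5241, -1.2247] → [-0.2815, 0.0490, 0.3346, 0.6550, 0.5967, 0.4636]
V = J·q̇ = [2.9797, 1.3274, -0.3513, 0.9171, -1.3319, -1.5724]

2.9797 1.3274 -0.3513 0.9171 -1.3319 -1.5724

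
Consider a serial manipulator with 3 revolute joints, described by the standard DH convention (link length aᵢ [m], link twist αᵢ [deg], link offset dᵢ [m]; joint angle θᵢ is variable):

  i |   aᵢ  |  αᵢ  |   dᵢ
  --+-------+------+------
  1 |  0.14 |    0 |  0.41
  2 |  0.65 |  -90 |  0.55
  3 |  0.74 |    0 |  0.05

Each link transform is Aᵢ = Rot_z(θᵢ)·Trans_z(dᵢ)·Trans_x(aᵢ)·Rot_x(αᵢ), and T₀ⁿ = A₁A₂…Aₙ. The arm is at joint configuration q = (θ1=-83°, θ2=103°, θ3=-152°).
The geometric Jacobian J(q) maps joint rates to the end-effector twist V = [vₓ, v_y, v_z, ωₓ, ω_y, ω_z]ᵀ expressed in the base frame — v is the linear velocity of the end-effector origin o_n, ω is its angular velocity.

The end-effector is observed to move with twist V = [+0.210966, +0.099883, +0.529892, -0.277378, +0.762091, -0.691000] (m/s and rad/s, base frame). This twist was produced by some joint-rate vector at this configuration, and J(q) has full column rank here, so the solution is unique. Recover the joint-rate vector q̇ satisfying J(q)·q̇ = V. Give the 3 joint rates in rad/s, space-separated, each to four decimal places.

o_n = [-0.0032, -0.0931, 1.3074]
J₁: ẑ×o_n = [0.0931, -0.0032, 0.0000], ω = ẑ
J2: z=[0.0000, 0.0000, 1.0000] o=[0.0171, -0.1390, 0.4100] → [-0.0458, -0.0203, 0.0000, 0.0000, 0.0000, 1.0000]
J3: z=[-0.3420, 0.9397, 0.0000] o=[0.6279, 0.0834, 0.9600] → [0.3265, 0.1188, 0.6534, -0.3420, 0.9397, 0.0000]
q̇ = J⁺·V = [-0.6150, -0.0760, 0.8110]

-0.6150 -0.0760 0.8110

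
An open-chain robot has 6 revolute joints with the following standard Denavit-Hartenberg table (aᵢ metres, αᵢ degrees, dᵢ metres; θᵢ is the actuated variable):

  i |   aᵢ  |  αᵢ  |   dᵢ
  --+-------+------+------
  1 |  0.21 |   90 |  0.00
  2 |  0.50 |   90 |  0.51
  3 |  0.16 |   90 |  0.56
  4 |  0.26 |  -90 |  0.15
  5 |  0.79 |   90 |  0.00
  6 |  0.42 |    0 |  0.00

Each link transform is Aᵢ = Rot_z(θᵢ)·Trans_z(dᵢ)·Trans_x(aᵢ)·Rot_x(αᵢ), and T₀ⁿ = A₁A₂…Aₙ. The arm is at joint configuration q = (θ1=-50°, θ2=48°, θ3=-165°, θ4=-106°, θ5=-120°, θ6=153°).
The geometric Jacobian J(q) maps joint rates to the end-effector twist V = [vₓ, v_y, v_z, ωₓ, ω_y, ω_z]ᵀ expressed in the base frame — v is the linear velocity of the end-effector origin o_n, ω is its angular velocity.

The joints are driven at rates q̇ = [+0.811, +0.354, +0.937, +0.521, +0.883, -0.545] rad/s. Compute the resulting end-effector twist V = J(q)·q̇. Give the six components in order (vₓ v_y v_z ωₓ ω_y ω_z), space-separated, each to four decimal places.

o_n = [-0.3278, -1.0368, -0.2687]
J₁: ẑ×o_n = [1.0368, -0.3278, 0.0000], ω = ẑ
J2: z=[-0.7660, -0.6428, 0.0000] o=[0.1350, -0.1609, 0.0000] → [0.1727, -0.2058, 0.3735, -0.7660, -0.6428, 0.0000]
J3: z=[0.4777, -0.5693, -0.6691] o=[-0.0406, -0.7450, 0.3716] → [0.1692, 0.4980, -0.3029, 0.4777, -0.5693, -0.6691]
J4: z=[-0.8513, -0.4882, -0.1923] o=[0.1921, -0.9579, -0.1180] → [0.0584, -0.0283, -0.1867, -0.8513, -0.4882, -0.1923]
J5: z=[-0.3404, 0.7928, -0.5056] o=[-0.0394, -0.9363, 0.0718] → [-0.3208, 0.0299, 0.2629, -0.3404, 0.7928, -0.5056]
J6: z=[0.7714, -0.0719, -0.6322] o=[-0.4641, -1.4145, -0.3920] → [0.2299, -0.1813, 0.3011, 0.7714, -0.0719, -0.6322]
V = J·q̇ = [0.6824, 0.2384, -0.1809, -0.9881, -0.2761, -0.0181]

0.6824 0.2384 -0.1809 -0.9881 -0.2761 -0.0181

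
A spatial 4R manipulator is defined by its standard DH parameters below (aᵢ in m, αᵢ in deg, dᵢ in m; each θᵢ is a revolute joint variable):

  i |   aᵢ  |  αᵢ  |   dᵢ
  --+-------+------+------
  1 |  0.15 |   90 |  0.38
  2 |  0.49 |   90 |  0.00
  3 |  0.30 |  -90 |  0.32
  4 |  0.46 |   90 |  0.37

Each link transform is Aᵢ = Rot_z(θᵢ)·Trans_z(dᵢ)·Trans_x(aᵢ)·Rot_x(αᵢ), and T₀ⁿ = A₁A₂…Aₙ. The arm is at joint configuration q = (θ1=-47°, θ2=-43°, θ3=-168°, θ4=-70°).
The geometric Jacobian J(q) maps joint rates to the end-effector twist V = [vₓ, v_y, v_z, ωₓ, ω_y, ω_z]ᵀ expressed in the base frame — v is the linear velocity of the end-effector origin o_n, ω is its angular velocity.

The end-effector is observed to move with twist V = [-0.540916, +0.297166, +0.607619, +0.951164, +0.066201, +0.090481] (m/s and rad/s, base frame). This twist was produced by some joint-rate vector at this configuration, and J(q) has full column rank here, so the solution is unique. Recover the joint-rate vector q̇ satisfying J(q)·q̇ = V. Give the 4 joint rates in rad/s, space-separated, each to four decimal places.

o_n = [0.1463, 0.5132, -0.2517]
J₁: ẑ×o_n = [-0.5132, 0.1463, 0.0000], ω = ẑ
J2: z=[-0.7314, -0.6820, 0.0000] o=[0.1023, -0.1097, 0.3800] → [0.4308, -0.4620, -0.4256, -0.7314, -0.6820, 0.0000]
J3: z=[-0.4651, 0.4988, -0.7314] o=[0.3467, -0.3718, 0.0458] → [0.4988, 0.0082, -0.3117, -0.4651, 0.4988, -0.7314]
J4: z=[0.8191, 0.5559, -0.1418] o=[0.0971, -0.0127, 0.0119] → [-0.0720, 0.2090, 0.4034, 0.8191, 0.5559, -0.1418]
q̇ = J⁺·V = [-0.6200, -0.9550, -0.9290, -0.2190]

-0.6200 -0.9550 -0.9290 -0.2190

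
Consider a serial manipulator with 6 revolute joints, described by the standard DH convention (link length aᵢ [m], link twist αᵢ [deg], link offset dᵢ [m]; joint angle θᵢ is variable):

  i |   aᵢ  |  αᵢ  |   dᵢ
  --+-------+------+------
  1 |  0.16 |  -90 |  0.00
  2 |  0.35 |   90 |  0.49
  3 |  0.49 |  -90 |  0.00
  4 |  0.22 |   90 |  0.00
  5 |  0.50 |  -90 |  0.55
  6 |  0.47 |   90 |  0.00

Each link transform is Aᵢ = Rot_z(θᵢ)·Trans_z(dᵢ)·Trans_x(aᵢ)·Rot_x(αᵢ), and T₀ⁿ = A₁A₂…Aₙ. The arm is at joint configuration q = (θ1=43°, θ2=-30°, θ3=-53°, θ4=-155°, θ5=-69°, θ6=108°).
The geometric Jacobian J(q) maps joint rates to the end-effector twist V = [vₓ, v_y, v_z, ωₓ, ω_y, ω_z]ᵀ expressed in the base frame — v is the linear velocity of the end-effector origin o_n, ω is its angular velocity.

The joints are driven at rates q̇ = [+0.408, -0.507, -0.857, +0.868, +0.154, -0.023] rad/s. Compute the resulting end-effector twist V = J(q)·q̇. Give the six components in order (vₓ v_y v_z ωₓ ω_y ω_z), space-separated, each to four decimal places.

-0.5774 -0.1572 0.2236 0.7533 0.7665 -0.1333

o_n = [0.0755, 0.3239, 0.1286]
J₁: ẑ×o_n = [-0.3239, 0.0755, 0.0000], ω = ẑ
J2: z=[-0.6820, 0.7314, 0.0000] o=[0.1170, 0.1091, 0.0000] → [0.0941, 0.0877, -0.1161, -0.6820, 0.7314, 0.0000]
J3: z=[-0.3657, -0.3410, 0.8660] o=[0.0045, 0.6742, 0.1750] → [0.3192, 0.0445, 0.1523, -0.3657, -0.3410, 0.8660]
J4: z=[0.0954, 0.9118, 0.3993] o=[0.4582, 0.5622, 0.3224] → [-0.0816, -0.1343, 0.3262, 0.0954, 0.9118, 0.3993]
J5: z=[-0.0599, 0.4057, -0.9121] o=[0.2396, 0.5761, 0.3430] → [-0.3170, 0.1368, 0.0817, -0.0599, 0.4057, -0.9121]
J6: z=[-0.8935, 0.3857, 0.2302] o=[-0.0159, 0.3848, -0.3283] → [0.1903, 0.4293, 0.0192, -0.8935, 0.3857, 0.2302]
V = J·q̇ = [-0.5774, -0.1572, 0.2236, 0.7533, 0.7665, -0.1333]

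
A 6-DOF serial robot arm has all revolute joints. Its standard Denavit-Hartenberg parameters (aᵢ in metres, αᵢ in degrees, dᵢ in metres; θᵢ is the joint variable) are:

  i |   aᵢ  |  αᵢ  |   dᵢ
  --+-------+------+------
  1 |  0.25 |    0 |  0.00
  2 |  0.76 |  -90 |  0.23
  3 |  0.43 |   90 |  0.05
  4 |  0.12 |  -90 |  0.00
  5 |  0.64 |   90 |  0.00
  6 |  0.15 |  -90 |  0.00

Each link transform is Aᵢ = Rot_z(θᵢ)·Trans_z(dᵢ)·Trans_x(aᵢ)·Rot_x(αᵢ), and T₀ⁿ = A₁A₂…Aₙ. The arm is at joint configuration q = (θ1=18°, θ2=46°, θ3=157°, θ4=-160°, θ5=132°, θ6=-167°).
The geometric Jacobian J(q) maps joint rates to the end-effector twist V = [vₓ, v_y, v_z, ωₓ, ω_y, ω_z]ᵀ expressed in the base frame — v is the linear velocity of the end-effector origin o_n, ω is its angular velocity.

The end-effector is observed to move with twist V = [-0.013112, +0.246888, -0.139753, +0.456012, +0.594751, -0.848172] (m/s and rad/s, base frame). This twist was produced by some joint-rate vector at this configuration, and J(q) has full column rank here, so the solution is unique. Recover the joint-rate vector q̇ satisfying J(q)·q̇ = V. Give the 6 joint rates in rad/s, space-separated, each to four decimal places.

o_n = [0.1213, 0.1890, 0.3270]
J₁: ẑ×o_n = [-0.1890, 0.1213, 0.0000], ω = ẑ
J2: z=[0.0000, 0.0000, 1.0000] o=[0.2378, 0.0773, 0.0000] → [-0.1117, -0.1165, 0.0000, 0.0000, 0.0000, 1.0000]
J3: z=[-0.8988, 0.4384, 0.0000] o=[0.5709, 0.7603, 0.2300] → [0.0425, 0.0872, 0.7106, -0.8988, 0.4384, 0.0000]
J4: z=[0.1713, 0.3512, -0.9205] o=[0.3525, 0.4265, 0.0620] → [-0.1255, 0.1674, 0.0405, 0.1713, 0.3512, -0.9205]
J5: z=[0.7066, -0.6949, -0.1336] o=[0.4349, 0.5018, 0.1060] → [-0.1954, -0.1142, -0.4389, 0.7066, -0.6949, -0.1336]
J6: z=[0.3956, 0.2313, 0.8888] o=[0.0594, 0.0660, 0.3866] → [-0.1231, 0.0786, 0.0343, 0.3956, 0.2313, 0.8888]
q̇ = J⁺·V = [-0.0370, -0.3820, -0.6920, 0.9450, -0.6840, 0.3930]

-0.0370 -0.3820 -0.6920 0.9450 -0.6840 0.3930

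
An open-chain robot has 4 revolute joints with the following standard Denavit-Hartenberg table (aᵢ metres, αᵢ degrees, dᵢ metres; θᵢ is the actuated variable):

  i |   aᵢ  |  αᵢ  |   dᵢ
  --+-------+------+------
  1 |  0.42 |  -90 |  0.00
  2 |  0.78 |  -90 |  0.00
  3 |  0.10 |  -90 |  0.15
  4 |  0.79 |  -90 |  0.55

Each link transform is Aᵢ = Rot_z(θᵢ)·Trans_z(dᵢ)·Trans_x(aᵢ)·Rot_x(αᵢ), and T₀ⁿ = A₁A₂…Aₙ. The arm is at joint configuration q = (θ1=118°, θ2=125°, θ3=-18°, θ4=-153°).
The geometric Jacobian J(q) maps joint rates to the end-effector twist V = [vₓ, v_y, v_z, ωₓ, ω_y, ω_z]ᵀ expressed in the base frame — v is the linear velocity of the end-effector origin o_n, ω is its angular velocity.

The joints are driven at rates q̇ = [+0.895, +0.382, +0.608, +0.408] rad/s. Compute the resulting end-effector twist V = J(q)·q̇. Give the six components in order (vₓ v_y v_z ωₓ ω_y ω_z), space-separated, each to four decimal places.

o_n = [0.7262, 0.1459, -0.0159]
J₁: ẑ×o_n = [-0.1459, 0.7262, 0.0000], ω = ẑ
J2: z=[-0.8829, -0.4695, 0.0000] o=[-0.1972, 0.3708, 0.0000] → [0.0075, -0.0141, 0.6321, -0.8829, -0.4695, 0.0000]
J3: z=[0.3846, -0.7233, 0.5736] o=[0.0129, -0.0242, -0.6389] → [-0.5482, 0.1696, 0.5813, 0.3846, -0.7233, 0.5736]
J4: z=[0.9229, 0.2900, -0.2531] o=[0.0689, -0.1953, -0.6308] → [0.2647, -0.7339, 0.1243, 0.9229, 0.2900, -0.2531]
V = J·q̇ = [-0.3530, 0.4483, 0.6457, 0.2731, -0.5008, 1.1405]

-0.3530 0.4483 0.6457 0.2731 -0.5008 1.1405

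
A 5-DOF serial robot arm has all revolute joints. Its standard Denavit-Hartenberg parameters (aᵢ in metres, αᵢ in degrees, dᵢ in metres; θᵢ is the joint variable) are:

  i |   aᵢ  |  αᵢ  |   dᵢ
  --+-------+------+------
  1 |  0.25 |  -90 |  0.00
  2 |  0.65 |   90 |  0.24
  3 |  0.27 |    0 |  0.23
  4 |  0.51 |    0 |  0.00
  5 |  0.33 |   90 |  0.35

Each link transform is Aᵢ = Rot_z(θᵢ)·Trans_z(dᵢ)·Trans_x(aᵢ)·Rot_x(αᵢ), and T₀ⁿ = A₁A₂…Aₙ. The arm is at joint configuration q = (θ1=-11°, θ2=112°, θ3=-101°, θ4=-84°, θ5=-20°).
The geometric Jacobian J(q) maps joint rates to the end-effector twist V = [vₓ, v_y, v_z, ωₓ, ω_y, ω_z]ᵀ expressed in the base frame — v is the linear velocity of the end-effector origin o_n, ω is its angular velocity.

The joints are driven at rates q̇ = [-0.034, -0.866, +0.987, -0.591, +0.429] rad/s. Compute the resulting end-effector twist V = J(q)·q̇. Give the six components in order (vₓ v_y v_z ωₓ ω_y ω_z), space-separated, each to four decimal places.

o_n = [0.8803, -0.0093, -0.0238]
J₁: ẑ×o_n = [0.0093, 0.8803, -0.0000], ω = ẑ
J2: z=[0.1908, 0.9816, 0.0000] o=[0.2454, -0.0477, 0.0000] → [-0.0234, 0.0045, -0.6159, 0.1908, 0.9816, 0.0000]
J3: z=[0.9101, -0.1769, -0.3746] o=[0.0522, 0.2343, -0.6027] → [-0.1937, -0.8371, -0.0752, 0.9101, -0.1769, -0.3746]
J4: z=[0.9101, -0.1769, -0.3746] o=[0.2299, -0.0702, -0.6411] → [-0.0864, -0.8055, 0.1705, 0.9101, -0.1769, -0.3746]
J5: z=[0.9101, -0.1769, -0.3746] o=[0.4252, -0.0629, -0.1700] → [-0.0058, -0.3036, 0.1293, 0.9101, -0.1769, -0.3746]
V = J·q̇ = [-0.1227, -0.5143, 0.4139, 0.5856, -0.9960, -0.3431]

-0.1227 -0.5143 0.4139 0.5856 -0.9960 -0.3431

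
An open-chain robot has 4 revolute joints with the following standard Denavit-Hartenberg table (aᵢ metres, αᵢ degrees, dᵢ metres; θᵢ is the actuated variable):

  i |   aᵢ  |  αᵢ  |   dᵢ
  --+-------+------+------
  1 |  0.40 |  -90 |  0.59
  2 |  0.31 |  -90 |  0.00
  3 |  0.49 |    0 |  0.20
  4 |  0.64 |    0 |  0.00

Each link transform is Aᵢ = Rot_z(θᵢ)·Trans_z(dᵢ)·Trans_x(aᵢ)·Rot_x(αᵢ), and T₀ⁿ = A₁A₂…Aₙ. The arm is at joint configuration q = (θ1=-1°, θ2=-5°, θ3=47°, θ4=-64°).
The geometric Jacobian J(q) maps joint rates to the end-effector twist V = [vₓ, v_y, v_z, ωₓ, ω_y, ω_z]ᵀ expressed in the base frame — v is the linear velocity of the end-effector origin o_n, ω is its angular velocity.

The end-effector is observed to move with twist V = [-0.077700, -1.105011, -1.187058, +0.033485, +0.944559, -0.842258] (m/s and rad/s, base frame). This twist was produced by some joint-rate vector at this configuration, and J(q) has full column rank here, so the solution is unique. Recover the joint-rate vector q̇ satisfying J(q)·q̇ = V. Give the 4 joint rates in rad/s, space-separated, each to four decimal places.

o_n = [1.6656, -0.2003, 0.5002]
J₁: ẑ×o_n = [0.2003, 1.6656, -0.0000], ω = ẑ
J2: z=[0.0175, 0.9998, 0.0000] o=[0.3999, -0.0070, 0.5900] → [-0.0897, 0.0016, -1.2689, 0.0175, 0.9998, 0.0000]
J3: z=[0.0871, -0.0015, -0.9962] o=[0.7087, -0.0124, 0.6170] → [-0.1871, -0.9431, -0.0149, 0.0871, -0.0015, -0.9962]
J4: z=[0.0871, -0.0015, -0.9962] o=[1.0527, -0.3768, 0.4469] → [0.1757, -0.6152, 0.0163, 0.0871, -0.0015, -0.9962]
q̇ = J⁺·V = [-0.6480, 0.9450, -0.2830, 0.4780]

-0.6480 0.9450 -0.2830 0.4780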